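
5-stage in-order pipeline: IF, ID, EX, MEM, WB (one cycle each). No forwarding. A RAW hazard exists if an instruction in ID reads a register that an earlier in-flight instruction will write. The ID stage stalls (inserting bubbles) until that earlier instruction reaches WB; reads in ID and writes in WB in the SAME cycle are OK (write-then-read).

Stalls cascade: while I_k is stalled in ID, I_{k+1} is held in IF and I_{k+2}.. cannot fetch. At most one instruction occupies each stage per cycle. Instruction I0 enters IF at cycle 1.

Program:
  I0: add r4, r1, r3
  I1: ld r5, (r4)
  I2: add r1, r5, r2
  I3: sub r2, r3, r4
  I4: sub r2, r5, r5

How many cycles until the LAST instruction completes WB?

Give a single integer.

I0 add r4 <- r1,r3: IF@1 ID@2 stall=0 (-) EX@3 MEM@4 WB@5
I1 ld r5 <- r4: IF@2 ID@3 stall=2 (RAW on I0.r4 (WB@5)) EX@6 MEM@7 WB@8
I2 add r1 <- r5,r2: IF@3 ID@6 stall=2 (RAW on I1.r5 (WB@8)) EX@9 MEM@10 WB@11
I3 sub r2 <- r3,r4: IF@6 ID@9 stall=0 (-) EX@10 MEM@11 WB@12
I4 sub r2 <- r5,r5: IF@9 ID@10 stall=0 (-) EX@11 MEM@12 WB@13

Answer: 13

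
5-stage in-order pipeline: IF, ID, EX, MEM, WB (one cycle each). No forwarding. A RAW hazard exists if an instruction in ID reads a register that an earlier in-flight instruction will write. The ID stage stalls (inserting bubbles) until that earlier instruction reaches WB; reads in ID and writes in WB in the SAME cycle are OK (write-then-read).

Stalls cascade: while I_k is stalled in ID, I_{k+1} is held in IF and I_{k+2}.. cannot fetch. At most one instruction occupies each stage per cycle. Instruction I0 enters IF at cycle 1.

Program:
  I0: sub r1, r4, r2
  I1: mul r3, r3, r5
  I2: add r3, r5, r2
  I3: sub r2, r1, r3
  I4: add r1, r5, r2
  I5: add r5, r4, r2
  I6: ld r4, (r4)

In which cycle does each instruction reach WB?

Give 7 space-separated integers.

Answer: 5 6 7 10 13 14 15

Derivation:
I0 sub r1 <- r4,r2: IF@1 ID@2 stall=0 (-) EX@3 MEM@4 WB@5
I1 mul r3 <- r3,r5: IF@2 ID@3 stall=0 (-) EX@4 MEM@5 WB@6
I2 add r3 <- r5,r2: IF@3 ID@4 stall=0 (-) EX@5 MEM@6 WB@7
I3 sub r2 <- r1,r3: IF@4 ID@5 stall=2 (RAW on I2.r3 (WB@7)) EX@8 MEM@9 WB@10
I4 add r1 <- r5,r2: IF@5 ID@8 stall=2 (RAW on I3.r2 (WB@10)) EX@11 MEM@12 WB@13
I5 add r5 <- r4,r2: IF@8 ID@11 stall=0 (-) EX@12 MEM@13 WB@14
I6 ld r4 <- r4: IF@11 ID@12 stall=0 (-) EX@13 MEM@14 WB@15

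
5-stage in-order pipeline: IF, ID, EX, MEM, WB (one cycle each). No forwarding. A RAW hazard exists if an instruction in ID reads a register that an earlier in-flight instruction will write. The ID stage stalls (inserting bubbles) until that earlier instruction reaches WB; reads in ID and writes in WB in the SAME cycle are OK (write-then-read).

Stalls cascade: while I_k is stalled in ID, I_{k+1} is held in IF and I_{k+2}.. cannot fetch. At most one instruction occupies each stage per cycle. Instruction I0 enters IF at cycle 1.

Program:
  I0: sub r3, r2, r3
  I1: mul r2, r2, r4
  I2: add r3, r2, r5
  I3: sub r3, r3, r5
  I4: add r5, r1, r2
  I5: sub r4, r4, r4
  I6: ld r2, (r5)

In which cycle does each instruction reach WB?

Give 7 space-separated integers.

I0 sub r3 <- r2,r3: IF@1 ID@2 stall=0 (-) EX@3 MEM@4 WB@5
I1 mul r2 <- r2,r4: IF@2 ID@3 stall=0 (-) EX@4 MEM@5 WB@6
I2 add r3 <- r2,r5: IF@3 ID@4 stall=2 (RAW on I1.r2 (WB@6)) EX@7 MEM@8 WB@9
I3 sub r3 <- r3,r5: IF@4 ID@7 stall=2 (RAW on I2.r3 (WB@9)) EX@10 MEM@11 WB@12
I4 add r5 <- r1,r2: IF@7 ID@10 stall=0 (-) EX@11 MEM@12 WB@13
I5 sub r4 <- r4,r4: IF@10 ID@11 stall=0 (-) EX@12 MEM@13 WB@14
I6 ld r2 <- r5: IF@11 ID@12 stall=1 (RAW on I4.r5 (WB@13)) EX@14 MEM@15 WB@16

Answer: 5 6 9 12 13 14 16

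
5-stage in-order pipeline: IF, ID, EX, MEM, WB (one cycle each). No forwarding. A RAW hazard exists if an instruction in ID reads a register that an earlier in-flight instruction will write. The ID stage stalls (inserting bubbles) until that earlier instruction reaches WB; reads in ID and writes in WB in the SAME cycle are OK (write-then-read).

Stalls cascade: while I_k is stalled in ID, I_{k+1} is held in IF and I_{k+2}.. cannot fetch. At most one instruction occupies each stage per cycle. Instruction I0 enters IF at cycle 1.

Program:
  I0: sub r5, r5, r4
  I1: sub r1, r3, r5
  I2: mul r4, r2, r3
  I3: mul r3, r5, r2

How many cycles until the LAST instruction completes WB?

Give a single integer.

Answer: 10

Derivation:
I0 sub r5 <- r5,r4: IF@1 ID@2 stall=0 (-) EX@3 MEM@4 WB@5
I1 sub r1 <- r3,r5: IF@2 ID@3 stall=2 (RAW on I0.r5 (WB@5)) EX@6 MEM@7 WB@8
I2 mul r4 <- r2,r3: IF@3 ID@6 stall=0 (-) EX@7 MEM@8 WB@9
I3 mul r3 <- r5,r2: IF@6 ID@7 stall=0 (-) EX@8 MEM@9 WB@10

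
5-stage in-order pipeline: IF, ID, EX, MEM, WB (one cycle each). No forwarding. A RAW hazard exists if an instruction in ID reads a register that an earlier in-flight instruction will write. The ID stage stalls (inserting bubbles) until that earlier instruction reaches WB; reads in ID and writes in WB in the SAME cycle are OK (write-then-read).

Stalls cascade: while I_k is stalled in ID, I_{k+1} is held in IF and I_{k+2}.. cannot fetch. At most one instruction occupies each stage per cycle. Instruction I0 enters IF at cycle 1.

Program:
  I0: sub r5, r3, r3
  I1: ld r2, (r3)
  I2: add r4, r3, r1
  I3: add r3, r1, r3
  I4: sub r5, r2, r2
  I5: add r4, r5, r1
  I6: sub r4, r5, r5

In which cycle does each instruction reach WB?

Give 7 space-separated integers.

I0 sub r5 <- r3,r3: IF@1 ID@2 stall=0 (-) EX@3 MEM@4 WB@5
I1 ld r2 <- r3: IF@2 ID@3 stall=0 (-) EX@4 MEM@5 WB@6
I2 add r4 <- r3,r1: IF@3 ID@4 stall=0 (-) EX@5 MEM@6 WB@7
I3 add r3 <- r1,r3: IF@4 ID@5 stall=0 (-) EX@6 MEM@7 WB@8
I4 sub r5 <- r2,r2: IF@5 ID@6 stall=0 (-) EX@7 MEM@8 WB@9
I5 add r4 <- r5,r1: IF@6 ID@7 stall=2 (RAW on I4.r5 (WB@9)) EX@10 MEM@11 WB@12
I6 sub r4 <- r5,r5: IF@7 ID@10 stall=0 (-) EX@11 MEM@12 WB@13

Answer: 5 6 7 8 9 12 13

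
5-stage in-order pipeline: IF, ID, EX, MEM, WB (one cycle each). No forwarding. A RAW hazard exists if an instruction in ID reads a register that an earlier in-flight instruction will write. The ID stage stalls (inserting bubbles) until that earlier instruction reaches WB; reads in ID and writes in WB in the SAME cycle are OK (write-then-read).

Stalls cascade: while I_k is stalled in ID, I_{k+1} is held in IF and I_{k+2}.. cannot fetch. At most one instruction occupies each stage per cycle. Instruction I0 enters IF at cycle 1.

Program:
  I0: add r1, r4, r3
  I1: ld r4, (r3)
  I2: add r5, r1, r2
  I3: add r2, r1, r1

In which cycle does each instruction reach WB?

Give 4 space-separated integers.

Answer: 5 6 8 9

Derivation:
I0 add r1 <- r4,r3: IF@1 ID@2 stall=0 (-) EX@3 MEM@4 WB@5
I1 ld r4 <- r3: IF@2 ID@3 stall=0 (-) EX@4 MEM@5 WB@6
I2 add r5 <- r1,r2: IF@3 ID@4 stall=1 (RAW on I0.r1 (WB@5)) EX@6 MEM@7 WB@8
I3 add r2 <- r1,r1: IF@4 ID@6 stall=0 (-) EX@7 MEM@8 WB@9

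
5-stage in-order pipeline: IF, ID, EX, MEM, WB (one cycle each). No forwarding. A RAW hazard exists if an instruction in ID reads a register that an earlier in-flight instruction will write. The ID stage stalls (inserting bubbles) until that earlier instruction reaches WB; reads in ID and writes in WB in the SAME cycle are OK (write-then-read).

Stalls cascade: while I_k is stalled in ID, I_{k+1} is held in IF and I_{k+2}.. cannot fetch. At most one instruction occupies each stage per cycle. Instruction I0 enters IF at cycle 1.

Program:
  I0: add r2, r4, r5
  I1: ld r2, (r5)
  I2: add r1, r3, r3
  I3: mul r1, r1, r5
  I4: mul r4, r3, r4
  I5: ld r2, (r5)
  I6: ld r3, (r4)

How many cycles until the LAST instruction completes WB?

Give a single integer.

Answer: 14

Derivation:
I0 add r2 <- r4,r5: IF@1 ID@2 stall=0 (-) EX@3 MEM@4 WB@5
I1 ld r2 <- r5: IF@2 ID@3 stall=0 (-) EX@4 MEM@5 WB@6
I2 add r1 <- r3,r3: IF@3 ID@4 stall=0 (-) EX@5 MEM@6 WB@7
I3 mul r1 <- r1,r5: IF@4 ID@5 stall=2 (RAW on I2.r1 (WB@7)) EX@8 MEM@9 WB@10
I4 mul r4 <- r3,r4: IF@5 ID@8 stall=0 (-) EX@9 MEM@10 WB@11
I5 ld r2 <- r5: IF@8 ID@9 stall=0 (-) EX@10 MEM@11 WB@12
I6 ld r3 <- r4: IF@9 ID@10 stall=1 (RAW on I4.r4 (WB@11)) EX@12 MEM@13 WB@14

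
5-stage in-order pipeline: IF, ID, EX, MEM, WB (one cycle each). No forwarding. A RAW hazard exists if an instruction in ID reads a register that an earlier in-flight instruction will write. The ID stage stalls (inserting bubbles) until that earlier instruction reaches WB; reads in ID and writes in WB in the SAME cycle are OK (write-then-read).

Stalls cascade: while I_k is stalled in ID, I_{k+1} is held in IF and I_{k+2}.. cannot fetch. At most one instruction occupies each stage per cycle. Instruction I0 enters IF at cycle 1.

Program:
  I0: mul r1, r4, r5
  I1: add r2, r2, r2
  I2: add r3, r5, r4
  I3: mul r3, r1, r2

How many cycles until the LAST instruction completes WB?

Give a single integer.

I0 mul r1 <- r4,r5: IF@1 ID@2 stall=0 (-) EX@3 MEM@4 WB@5
I1 add r2 <- r2,r2: IF@2 ID@3 stall=0 (-) EX@4 MEM@5 WB@6
I2 add r3 <- r5,r4: IF@3 ID@4 stall=0 (-) EX@5 MEM@6 WB@7
I3 mul r3 <- r1,r2: IF@4 ID@5 stall=1 (RAW on I1.r2 (WB@6)) EX@7 MEM@8 WB@9

Answer: 9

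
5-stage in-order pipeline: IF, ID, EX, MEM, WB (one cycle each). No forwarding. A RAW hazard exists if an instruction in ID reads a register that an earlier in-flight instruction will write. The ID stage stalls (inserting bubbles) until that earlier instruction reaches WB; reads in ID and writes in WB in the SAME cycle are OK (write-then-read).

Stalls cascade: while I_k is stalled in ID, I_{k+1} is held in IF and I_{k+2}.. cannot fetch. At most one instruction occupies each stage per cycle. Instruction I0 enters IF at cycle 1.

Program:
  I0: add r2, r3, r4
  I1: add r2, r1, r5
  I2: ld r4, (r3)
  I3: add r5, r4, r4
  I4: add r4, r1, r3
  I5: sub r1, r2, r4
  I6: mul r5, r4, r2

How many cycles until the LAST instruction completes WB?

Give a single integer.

Answer: 15

Derivation:
I0 add r2 <- r3,r4: IF@1 ID@2 stall=0 (-) EX@3 MEM@4 WB@5
I1 add r2 <- r1,r5: IF@2 ID@3 stall=0 (-) EX@4 MEM@5 WB@6
I2 ld r4 <- r3: IF@3 ID@4 stall=0 (-) EX@5 MEM@6 WB@7
I3 add r5 <- r4,r4: IF@4 ID@5 stall=2 (RAW on I2.r4 (WB@7)) EX@8 MEM@9 WB@10
I4 add r4 <- r1,r3: IF@5 ID@8 stall=0 (-) EX@9 MEM@10 WB@11
I5 sub r1 <- r2,r4: IF@8 ID@9 stall=2 (RAW on I4.r4 (WB@11)) EX@12 MEM@13 WB@14
I6 mul r5 <- r4,r2: IF@9 ID@12 stall=0 (-) EX@13 MEM@14 WB@15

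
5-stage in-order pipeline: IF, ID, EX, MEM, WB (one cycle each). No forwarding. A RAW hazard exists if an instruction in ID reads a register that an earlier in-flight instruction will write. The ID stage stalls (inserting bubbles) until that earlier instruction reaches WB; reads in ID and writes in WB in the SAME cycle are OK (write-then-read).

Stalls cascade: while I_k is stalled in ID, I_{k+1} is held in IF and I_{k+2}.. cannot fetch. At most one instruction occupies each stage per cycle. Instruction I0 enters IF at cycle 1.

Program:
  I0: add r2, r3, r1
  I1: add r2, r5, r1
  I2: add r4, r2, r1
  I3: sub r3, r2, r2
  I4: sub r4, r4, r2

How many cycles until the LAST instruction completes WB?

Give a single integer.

I0 add r2 <- r3,r1: IF@1 ID@2 stall=0 (-) EX@3 MEM@4 WB@5
I1 add r2 <- r5,r1: IF@2 ID@3 stall=0 (-) EX@4 MEM@5 WB@6
I2 add r4 <- r2,r1: IF@3 ID@4 stall=2 (RAW on I1.r2 (WB@6)) EX@7 MEM@8 WB@9
I3 sub r3 <- r2,r2: IF@4 ID@7 stall=0 (-) EX@8 MEM@9 WB@10
I4 sub r4 <- r4,r2: IF@7 ID@8 stall=1 (RAW on I2.r4 (WB@9)) EX@10 MEM@11 WB@12

Answer: 12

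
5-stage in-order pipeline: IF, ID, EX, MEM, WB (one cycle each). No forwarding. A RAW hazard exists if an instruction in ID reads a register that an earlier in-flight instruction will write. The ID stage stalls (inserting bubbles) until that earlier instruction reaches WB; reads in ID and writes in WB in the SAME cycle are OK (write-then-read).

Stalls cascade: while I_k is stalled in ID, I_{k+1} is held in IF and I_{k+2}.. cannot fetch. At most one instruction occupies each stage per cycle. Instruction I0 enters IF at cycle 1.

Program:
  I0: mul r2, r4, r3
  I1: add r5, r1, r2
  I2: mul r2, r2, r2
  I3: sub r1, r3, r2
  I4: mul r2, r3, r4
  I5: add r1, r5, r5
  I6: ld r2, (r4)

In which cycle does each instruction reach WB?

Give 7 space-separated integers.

I0 mul r2 <- r4,r3: IF@1 ID@2 stall=0 (-) EX@3 MEM@4 WB@5
I1 add r5 <- r1,r2: IF@2 ID@3 stall=2 (RAW on I0.r2 (WB@5)) EX@6 MEM@7 WB@8
I2 mul r2 <- r2,r2: IF@3 ID@6 stall=0 (-) EX@7 MEM@8 WB@9
I3 sub r1 <- r3,r2: IF@6 ID@7 stall=2 (RAW on I2.r2 (WB@9)) EX@10 MEM@11 WB@12
I4 mul r2 <- r3,r4: IF@7 ID@10 stall=0 (-) EX@11 MEM@12 WB@13
I5 add r1 <- r5,r5: IF@10 ID@11 stall=0 (-) EX@12 MEM@13 WB@14
I6 ld r2 <- r4: IF@11 ID@12 stall=0 (-) EX@13 MEM@14 WB@15

Answer: 5 8 9 12 13 14 15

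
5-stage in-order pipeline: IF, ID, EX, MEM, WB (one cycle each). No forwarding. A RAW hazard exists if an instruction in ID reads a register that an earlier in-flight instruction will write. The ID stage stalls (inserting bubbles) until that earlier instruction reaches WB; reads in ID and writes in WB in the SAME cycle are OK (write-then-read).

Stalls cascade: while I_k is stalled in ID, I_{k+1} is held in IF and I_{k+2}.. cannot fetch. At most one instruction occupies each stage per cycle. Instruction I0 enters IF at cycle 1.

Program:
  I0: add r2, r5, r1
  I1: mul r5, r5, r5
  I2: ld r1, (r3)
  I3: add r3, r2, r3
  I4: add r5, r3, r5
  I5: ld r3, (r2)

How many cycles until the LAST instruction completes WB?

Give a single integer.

Answer: 12

Derivation:
I0 add r2 <- r5,r1: IF@1 ID@2 stall=0 (-) EX@3 MEM@4 WB@5
I1 mul r5 <- r5,r5: IF@2 ID@3 stall=0 (-) EX@4 MEM@5 WB@6
I2 ld r1 <- r3: IF@3 ID@4 stall=0 (-) EX@5 MEM@6 WB@7
I3 add r3 <- r2,r3: IF@4 ID@5 stall=0 (-) EX@6 MEM@7 WB@8
I4 add r5 <- r3,r5: IF@5 ID@6 stall=2 (RAW on I3.r3 (WB@8)) EX@9 MEM@10 WB@11
I5 ld r3 <- r2: IF@6 ID@9 stall=0 (-) EX@10 MEM@11 WB@12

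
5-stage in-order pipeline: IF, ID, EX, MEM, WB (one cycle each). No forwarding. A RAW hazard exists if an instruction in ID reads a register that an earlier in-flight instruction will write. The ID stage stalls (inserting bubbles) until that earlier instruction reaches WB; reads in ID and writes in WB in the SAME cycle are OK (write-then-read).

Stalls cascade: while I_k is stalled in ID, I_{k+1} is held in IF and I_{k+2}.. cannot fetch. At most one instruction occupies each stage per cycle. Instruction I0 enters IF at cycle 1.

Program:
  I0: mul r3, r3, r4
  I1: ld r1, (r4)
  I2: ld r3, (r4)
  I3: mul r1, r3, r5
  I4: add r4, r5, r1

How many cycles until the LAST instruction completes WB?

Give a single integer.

Answer: 13

Derivation:
I0 mul r3 <- r3,r4: IF@1 ID@2 stall=0 (-) EX@3 MEM@4 WB@5
I1 ld r1 <- r4: IF@2 ID@3 stall=0 (-) EX@4 MEM@5 WB@6
I2 ld r3 <- r4: IF@3 ID@4 stall=0 (-) EX@5 MEM@6 WB@7
I3 mul r1 <- r3,r5: IF@4 ID@5 stall=2 (RAW on I2.r3 (WB@7)) EX@8 MEM@9 WB@10
I4 add r4 <- r5,r1: IF@5 ID@8 stall=2 (RAW on I3.r1 (WB@10)) EX@11 MEM@12 WB@13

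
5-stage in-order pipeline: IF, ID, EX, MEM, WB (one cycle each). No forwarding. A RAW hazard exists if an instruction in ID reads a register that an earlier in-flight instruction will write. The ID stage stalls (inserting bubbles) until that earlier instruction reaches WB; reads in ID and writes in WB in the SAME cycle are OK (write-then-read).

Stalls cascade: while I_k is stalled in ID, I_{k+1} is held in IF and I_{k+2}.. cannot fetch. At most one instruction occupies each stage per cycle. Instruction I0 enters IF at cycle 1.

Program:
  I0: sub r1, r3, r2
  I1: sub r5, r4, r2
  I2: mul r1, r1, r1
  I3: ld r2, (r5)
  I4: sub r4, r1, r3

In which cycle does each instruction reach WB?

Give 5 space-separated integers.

Answer: 5 6 8 9 11

Derivation:
I0 sub r1 <- r3,r2: IF@1 ID@2 stall=0 (-) EX@3 MEM@4 WB@5
I1 sub r5 <- r4,r2: IF@2 ID@3 stall=0 (-) EX@4 MEM@5 WB@6
I2 mul r1 <- r1,r1: IF@3 ID@4 stall=1 (RAW on I0.r1 (WB@5)) EX@6 MEM@7 WB@8
I3 ld r2 <- r5: IF@4 ID@6 stall=0 (-) EX@7 MEM@8 WB@9
I4 sub r4 <- r1,r3: IF@6 ID@7 stall=1 (RAW on I2.r1 (WB@8)) EX@9 MEM@10 WB@11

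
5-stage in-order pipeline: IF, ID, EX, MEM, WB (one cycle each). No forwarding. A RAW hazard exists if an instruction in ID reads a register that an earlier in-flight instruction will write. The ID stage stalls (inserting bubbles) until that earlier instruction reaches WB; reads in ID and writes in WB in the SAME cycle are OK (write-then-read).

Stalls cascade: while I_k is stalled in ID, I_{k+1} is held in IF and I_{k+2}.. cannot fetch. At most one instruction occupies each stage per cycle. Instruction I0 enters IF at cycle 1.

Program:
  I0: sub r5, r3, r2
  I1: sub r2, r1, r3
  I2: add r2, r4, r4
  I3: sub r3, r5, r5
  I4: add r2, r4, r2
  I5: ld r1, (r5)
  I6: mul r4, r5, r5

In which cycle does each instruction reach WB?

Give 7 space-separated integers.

Answer: 5 6 7 8 10 11 12

Derivation:
I0 sub r5 <- r3,r2: IF@1 ID@2 stall=0 (-) EX@3 MEM@4 WB@5
I1 sub r2 <- r1,r3: IF@2 ID@3 stall=0 (-) EX@4 MEM@5 WB@6
I2 add r2 <- r4,r4: IF@3 ID@4 stall=0 (-) EX@5 MEM@6 WB@7
I3 sub r3 <- r5,r5: IF@4 ID@5 stall=0 (-) EX@6 MEM@7 WB@8
I4 add r2 <- r4,r2: IF@5 ID@6 stall=1 (RAW on I2.r2 (WB@7)) EX@8 MEM@9 WB@10
I5 ld r1 <- r5: IF@6 ID@8 stall=0 (-) EX@9 MEM@10 WB@11
I6 mul r4 <- r5,r5: IF@8 ID@9 stall=0 (-) EX@10 MEM@11 WB@12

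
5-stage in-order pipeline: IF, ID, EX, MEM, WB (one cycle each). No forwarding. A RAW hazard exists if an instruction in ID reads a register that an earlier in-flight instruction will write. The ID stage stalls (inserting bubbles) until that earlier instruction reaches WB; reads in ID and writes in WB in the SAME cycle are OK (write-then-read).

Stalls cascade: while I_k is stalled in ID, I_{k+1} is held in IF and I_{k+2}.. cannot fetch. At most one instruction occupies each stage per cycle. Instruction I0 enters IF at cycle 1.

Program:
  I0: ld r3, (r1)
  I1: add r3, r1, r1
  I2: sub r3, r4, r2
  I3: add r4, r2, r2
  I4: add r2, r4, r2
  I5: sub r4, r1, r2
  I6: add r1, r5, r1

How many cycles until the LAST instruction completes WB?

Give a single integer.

I0 ld r3 <- r1: IF@1 ID@2 stall=0 (-) EX@3 MEM@4 WB@5
I1 add r3 <- r1,r1: IF@2 ID@3 stall=0 (-) EX@4 MEM@5 WB@6
I2 sub r3 <- r4,r2: IF@3 ID@4 stall=0 (-) EX@5 MEM@6 WB@7
I3 add r4 <- r2,r2: IF@4 ID@5 stall=0 (-) EX@6 MEM@7 WB@8
I4 add r2 <- r4,r2: IF@5 ID@6 stall=2 (RAW on I3.r4 (WB@8)) EX@9 MEM@10 WB@11
I5 sub r4 <- r1,r2: IF@6 ID@9 stall=2 (RAW on I4.r2 (WB@11)) EX@12 MEM@13 WB@14
I6 add r1 <- r5,r1: IF@9 ID@12 stall=0 (-) EX@13 MEM@14 WB@15

Answer: 15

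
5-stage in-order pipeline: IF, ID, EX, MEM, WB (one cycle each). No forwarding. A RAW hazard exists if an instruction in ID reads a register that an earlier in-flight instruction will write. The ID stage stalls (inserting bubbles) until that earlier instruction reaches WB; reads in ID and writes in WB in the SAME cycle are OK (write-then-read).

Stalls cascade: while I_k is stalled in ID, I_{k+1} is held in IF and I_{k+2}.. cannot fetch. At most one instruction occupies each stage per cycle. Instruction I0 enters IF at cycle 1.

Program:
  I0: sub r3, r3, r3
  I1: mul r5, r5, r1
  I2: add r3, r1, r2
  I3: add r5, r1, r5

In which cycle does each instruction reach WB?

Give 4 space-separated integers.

I0 sub r3 <- r3,r3: IF@1 ID@2 stall=0 (-) EX@3 MEM@4 WB@5
I1 mul r5 <- r5,r1: IF@2 ID@3 stall=0 (-) EX@4 MEM@5 WB@6
I2 add r3 <- r1,r2: IF@3 ID@4 stall=0 (-) EX@5 MEM@6 WB@7
I3 add r5 <- r1,r5: IF@4 ID@5 stall=1 (RAW on I1.r5 (WB@6)) EX@7 MEM@8 WB@9

Answer: 5 6 7 9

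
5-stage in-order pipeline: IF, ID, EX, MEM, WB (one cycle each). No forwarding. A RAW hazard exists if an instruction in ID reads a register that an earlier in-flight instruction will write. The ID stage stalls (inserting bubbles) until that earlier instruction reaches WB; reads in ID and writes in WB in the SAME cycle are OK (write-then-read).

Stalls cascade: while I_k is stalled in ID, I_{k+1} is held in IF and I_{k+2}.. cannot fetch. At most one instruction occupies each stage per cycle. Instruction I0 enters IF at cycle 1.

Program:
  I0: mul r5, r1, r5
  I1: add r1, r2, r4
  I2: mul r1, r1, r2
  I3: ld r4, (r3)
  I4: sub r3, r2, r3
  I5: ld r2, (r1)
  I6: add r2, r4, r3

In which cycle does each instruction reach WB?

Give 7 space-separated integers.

I0 mul r5 <- r1,r5: IF@1 ID@2 stall=0 (-) EX@3 MEM@4 WB@5
I1 add r1 <- r2,r4: IF@2 ID@3 stall=0 (-) EX@4 MEM@5 WB@6
I2 mul r1 <- r1,r2: IF@3 ID@4 stall=2 (RAW on I1.r1 (WB@6)) EX@7 MEM@8 WB@9
I3 ld r4 <- r3: IF@4 ID@7 stall=0 (-) EX@8 MEM@9 WB@10
I4 sub r3 <- r2,r3: IF@7 ID@8 stall=0 (-) EX@9 MEM@10 WB@11
I5 ld r2 <- r1: IF@8 ID@9 stall=0 (-) EX@10 MEM@11 WB@12
I6 add r2 <- r4,r3: IF@9 ID@10 stall=1 (RAW on I4.r3 (WB@11)) EX@12 MEM@13 WB@14

Answer: 5 6 9 10 11 12 14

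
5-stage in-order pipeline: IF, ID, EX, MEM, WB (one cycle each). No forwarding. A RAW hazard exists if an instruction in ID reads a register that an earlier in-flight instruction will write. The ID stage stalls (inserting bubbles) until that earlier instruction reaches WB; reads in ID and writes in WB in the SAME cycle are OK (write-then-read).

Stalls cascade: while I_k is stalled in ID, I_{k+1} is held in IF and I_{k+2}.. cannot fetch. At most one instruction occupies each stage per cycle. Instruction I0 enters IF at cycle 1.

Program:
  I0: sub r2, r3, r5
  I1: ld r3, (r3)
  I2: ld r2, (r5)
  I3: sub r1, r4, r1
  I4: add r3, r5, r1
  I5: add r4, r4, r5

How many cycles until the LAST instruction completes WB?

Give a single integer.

Answer: 12

Derivation:
I0 sub r2 <- r3,r5: IF@1 ID@2 stall=0 (-) EX@3 MEM@4 WB@5
I1 ld r3 <- r3: IF@2 ID@3 stall=0 (-) EX@4 MEM@5 WB@6
I2 ld r2 <- r5: IF@3 ID@4 stall=0 (-) EX@5 MEM@6 WB@7
I3 sub r1 <- r4,r1: IF@4 ID@5 stall=0 (-) EX@6 MEM@7 WB@8
I4 add r3 <- r5,r1: IF@5 ID@6 stall=2 (RAW on I3.r1 (WB@8)) EX@9 MEM@10 WB@11
I5 add r4 <- r4,r5: IF@6 ID@9 stall=0 (-) EX@10 MEM@11 WB@12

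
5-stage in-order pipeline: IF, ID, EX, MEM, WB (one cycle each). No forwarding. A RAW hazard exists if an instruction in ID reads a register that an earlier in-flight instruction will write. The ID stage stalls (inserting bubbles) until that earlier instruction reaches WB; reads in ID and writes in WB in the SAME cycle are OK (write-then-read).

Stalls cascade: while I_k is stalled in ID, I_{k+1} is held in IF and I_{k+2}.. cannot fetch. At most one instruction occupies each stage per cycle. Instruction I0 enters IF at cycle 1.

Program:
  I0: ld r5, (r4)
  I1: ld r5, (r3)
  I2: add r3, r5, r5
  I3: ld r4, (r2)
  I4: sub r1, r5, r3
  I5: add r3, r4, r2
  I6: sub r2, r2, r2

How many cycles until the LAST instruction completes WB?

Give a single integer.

Answer: 14

Derivation:
I0 ld r5 <- r4: IF@1 ID@2 stall=0 (-) EX@3 MEM@4 WB@5
I1 ld r5 <- r3: IF@2 ID@3 stall=0 (-) EX@4 MEM@5 WB@6
I2 add r3 <- r5,r5: IF@3 ID@4 stall=2 (RAW on I1.r5 (WB@6)) EX@7 MEM@8 WB@9
I3 ld r4 <- r2: IF@4 ID@7 stall=0 (-) EX@8 MEM@9 WB@10
I4 sub r1 <- r5,r3: IF@7 ID@8 stall=1 (RAW on I2.r3 (WB@9)) EX@10 MEM@11 WB@12
I5 add r3 <- r4,r2: IF@8 ID@10 stall=0 (-) EX@11 MEM@12 WB@13
I6 sub r2 <- r2,r2: IF@10 ID@11 stall=0 (-) EX@12 MEM@13 WB@14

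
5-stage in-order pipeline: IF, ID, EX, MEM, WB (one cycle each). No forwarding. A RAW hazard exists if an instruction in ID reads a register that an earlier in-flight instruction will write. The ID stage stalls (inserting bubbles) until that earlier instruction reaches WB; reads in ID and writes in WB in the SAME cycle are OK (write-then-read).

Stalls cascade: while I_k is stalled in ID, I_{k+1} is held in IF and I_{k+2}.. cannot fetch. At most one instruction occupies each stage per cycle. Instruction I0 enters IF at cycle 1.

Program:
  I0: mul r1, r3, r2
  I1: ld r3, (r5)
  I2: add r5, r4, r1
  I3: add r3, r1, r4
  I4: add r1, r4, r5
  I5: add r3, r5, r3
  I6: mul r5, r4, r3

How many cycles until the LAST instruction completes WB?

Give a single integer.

I0 mul r1 <- r3,r2: IF@1 ID@2 stall=0 (-) EX@3 MEM@4 WB@5
I1 ld r3 <- r5: IF@2 ID@3 stall=0 (-) EX@4 MEM@5 WB@6
I2 add r5 <- r4,r1: IF@3 ID@4 stall=1 (RAW on I0.r1 (WB@5)) EX@6 MEM@7 WB@8
I3 add r3 <- r1,r4: IF@4 ID@6 stall=0 (-) EX@7 MEM@8 WB@9
I4 add r1 <- r4,r5: IF@6 ID@7 stall=1 (RAW on I2.r5 (WB@8)) EX@9 MEM@10 WB@11
I5 add r3 <- r5,r3: IF@7 ID@9 stall=0 (-) EX@10 MEM@11 WB@12
I6 mul r5 <- r4,r3: IF@9 ID@10 stall=2 (RAW on I5.r3 (WB@12)) EX@13 MEM@14 WB@15

Answer: 15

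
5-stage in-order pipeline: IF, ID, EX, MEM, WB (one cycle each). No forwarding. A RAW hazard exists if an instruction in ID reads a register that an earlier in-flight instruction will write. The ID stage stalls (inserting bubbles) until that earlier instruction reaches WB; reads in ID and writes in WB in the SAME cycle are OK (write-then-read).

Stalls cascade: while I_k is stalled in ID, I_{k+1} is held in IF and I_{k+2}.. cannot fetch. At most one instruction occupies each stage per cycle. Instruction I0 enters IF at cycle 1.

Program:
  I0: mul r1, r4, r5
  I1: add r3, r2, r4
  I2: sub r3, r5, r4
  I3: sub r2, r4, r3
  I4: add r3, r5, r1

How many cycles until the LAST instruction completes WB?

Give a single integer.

I0 mul r1 <- r4,r5: IF@1 ID@2 stall=0 (-) EX@3 MEM@4 WB@5
I1 add r3 <- r2,r4: IF@2 ID@3 stall=0 (-) EX@4 MEM@5 WB@6
I2 sub r3 <- r5,r4: IF@3 ID@4 stall=0 (-) EX@5 MEM@6 WB@7
I3 sub r2 <- r4,r3: IF@4 ID@5 stall=2 (RAW on I2.r3 (WB@7)) EX@8 MEM@9 WB@10
I4 add r3 <- r5,r1: IF@5 ID@8 stall=0 (-) EX@9 MEM@10 WB@11

Answer: 11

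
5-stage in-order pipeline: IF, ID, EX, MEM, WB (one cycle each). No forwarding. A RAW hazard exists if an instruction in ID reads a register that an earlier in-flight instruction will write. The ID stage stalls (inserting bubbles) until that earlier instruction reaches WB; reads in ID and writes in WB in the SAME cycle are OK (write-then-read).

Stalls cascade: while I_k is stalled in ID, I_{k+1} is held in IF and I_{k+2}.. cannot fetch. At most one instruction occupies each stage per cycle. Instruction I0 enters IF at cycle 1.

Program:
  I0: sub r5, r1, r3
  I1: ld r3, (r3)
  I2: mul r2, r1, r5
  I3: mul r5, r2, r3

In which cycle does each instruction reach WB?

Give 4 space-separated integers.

Answer: 5 6 8 11

Derivation:
I0 sub r5 <- r1,r3: IF@1 ID@2 stall=0 (-) EX@3 MEM@4 WB@5
I1 ld r3 <- r3: IF@2 ID@3 stall=0 (-) EX@4 MEM@5 WB@6
I2 mul r2 <- r1,r5: IF@3 ID@4 stall=1 (RAW on I0.r5 (WB@5)) EX@6 MEM@7 WB@8
I3 mul r5 <- r2,r3: IF@4 ID@6 stall=2 (RAW on I2.r2 (WB@8)) EX@9 MEM@10 WB@11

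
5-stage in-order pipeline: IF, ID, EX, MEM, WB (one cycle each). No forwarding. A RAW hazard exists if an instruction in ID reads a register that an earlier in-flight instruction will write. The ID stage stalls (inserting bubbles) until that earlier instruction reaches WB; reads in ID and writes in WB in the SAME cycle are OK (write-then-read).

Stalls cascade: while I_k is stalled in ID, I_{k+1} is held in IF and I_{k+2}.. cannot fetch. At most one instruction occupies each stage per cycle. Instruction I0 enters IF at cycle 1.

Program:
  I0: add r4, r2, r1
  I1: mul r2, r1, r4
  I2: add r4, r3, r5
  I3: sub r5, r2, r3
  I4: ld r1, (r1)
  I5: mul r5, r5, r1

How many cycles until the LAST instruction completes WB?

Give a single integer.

I0 add r4 <- r2,r1: IF@1 ID@2 stall=0 (-) EX@3 MEM@4 WB@5
I1 mul r2 <- r1,r4: IF@2 ID@3 stall=2 (RAW on I0.r4 (WB@5)) EX@6 MEM@7 WB@8
I2 add r4 <- r3,r5: IF@3 ID@6 stall=0 (-) EX@7 MEM@8 WB@9
I3 sub r5 <- r2,r3: IF@6 ID@7 stall=1 (RAW on I1.r2 (WB@8)) EX@9 MEM@10 WB@11
I4 ld r1 <- r1: IF@7 ID@9 stall=0 (-) EX@10 MEM@11 WB@12
I5 mul r5 <- r5,r1: IF@9 ID@10 stall=2 (RAW on I4.r1 (WB@12)) EX@13 MEM@14 WB@15

Answer: 15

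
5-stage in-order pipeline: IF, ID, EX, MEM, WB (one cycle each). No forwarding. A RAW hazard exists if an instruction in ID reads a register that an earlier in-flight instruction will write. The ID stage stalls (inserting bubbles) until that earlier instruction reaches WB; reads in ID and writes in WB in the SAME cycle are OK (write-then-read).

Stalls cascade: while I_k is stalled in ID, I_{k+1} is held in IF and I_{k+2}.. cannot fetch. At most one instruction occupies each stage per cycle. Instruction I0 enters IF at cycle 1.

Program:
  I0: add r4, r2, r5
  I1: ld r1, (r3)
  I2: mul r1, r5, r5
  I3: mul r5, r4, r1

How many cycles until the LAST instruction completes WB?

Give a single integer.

Answer: 10

Derivation:
I0 add r4 <- r2,r5: IF@1 ID@2 stall=0 (-) EX@3 MEM@4 WB@5
I1 ld r1 <- r3: IF@2 ID@3 stall=0 (-) EX@4 MEM@5 WB@6
I2 mul r1 <- r5,r5: IF@3 ID@4 stall=0 (-) EX@5 MEM@6 WB@7
I3 mul r5 <- r4,r1: IF@4 ID@5 stall=2 (RAW on I2.r1 (WB@7)) EX@8 MEM@9 WB@10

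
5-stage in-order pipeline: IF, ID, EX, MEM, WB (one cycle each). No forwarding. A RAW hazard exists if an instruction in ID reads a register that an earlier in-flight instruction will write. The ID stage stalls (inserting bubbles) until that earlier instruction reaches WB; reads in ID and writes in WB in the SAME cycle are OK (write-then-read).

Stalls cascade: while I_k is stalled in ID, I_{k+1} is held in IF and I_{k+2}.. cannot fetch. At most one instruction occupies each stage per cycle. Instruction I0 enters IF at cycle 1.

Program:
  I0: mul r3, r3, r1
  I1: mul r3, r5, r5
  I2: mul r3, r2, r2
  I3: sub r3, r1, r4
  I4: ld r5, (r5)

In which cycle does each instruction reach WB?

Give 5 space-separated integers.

Answer: 5 6 7 8 9

Derivation:
I0 mul r3 <- r3,r1: IF@1 ID@2 stall=0 (-) EX@3 MEM@4 WB@5
I1 mul r3 <- r5,r5: IF@2 ID@3 stall=0 (-) EX@4 MEM@5 WB@6
I2 mul r3 <- r2,r2: IF@3 ID@4 stall=0 (-) EX@5 MEM@6 WB@7
I3 sub r3 <- r1,r4: IF@4 ID@5 stall=0 (-) EX@6 MEM@7 WB@8
I4 ld r5 <- r5: IF@5 ID@6 stall=0 (-) EX@7 MEM@8 WB@9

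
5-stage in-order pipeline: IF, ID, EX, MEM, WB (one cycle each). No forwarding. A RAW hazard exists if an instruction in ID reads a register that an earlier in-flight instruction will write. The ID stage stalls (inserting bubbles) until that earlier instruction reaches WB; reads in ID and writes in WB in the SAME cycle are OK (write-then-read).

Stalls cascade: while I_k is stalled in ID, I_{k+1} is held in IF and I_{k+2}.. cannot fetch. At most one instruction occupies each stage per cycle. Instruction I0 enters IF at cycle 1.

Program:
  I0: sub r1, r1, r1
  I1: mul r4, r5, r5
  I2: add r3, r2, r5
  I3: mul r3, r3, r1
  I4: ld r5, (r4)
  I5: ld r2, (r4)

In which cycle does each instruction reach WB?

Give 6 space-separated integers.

Answer: 5 6 7 10 11 12

Derivation:
I0 sub r1 <- r1,r1: IF@1 ID@2 stall=0 (-) EX@3 MEM@4 WB@5
I1 mul r4 <- r5,r5: IF@2 ID@3 stall=0 (-) EX@4 MEM@5 WB@6
I2 add r3 <- r2,r5: IF@3 ID@4 stall=0 (-) EX@5 MEM@6 WB@7
I3 mul r3 <- r3,r1: IF@4 ID@5 stall=2 (RAW on I2.r3 (WB@7)) EX@8 MEM@9 WB@10
I4 ld r5 <- r4: IF@5 ID@8 stall=0 (-) EX@9 MEM@10 WB@11
I5 ld r2 <- r4: IF@8 ID@9 stall=0 (-) EX@10 MEM@11 WB@12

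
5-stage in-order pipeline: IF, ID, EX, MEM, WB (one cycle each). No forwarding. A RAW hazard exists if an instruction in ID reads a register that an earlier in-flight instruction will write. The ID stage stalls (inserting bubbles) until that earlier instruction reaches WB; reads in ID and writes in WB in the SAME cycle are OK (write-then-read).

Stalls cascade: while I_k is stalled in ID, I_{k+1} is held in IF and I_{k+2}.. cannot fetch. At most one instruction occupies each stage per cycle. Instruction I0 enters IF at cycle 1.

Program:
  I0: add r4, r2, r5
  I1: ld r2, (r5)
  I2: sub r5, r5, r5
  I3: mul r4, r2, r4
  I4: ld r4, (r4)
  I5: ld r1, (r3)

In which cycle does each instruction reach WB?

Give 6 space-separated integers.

Answer: 5 6 7 9 12 13

Derivation:
I0 add r4 <- r2,r5: IF@1 ID@2 stall=0 (-) EX@3 MEM@4 WB@5
I1 ld r2 <- r5: IF@2 ID@3 stall=0 (-) EX@4 MEM@5 WB@6
I2 sub r5 <- r5,r5: IF@3 ID@4 stall=0 (-) EX@5 MEM@6 WB@7
I3 mul r4 <- r2,r4: IF@4 ID@5 stall=1 (RAW on I1.r2 (WB@6)) EX@7 MEM@8 WB@9
I4 ld r4 <- r4: IF@5 ID@7 stall=2 (RAW on I3.r4 (WB@9)) EX@10 MEM@11 WB@12
I5 ld r1 <- r3: IF@7 ID@10 stall=0 (-) EX@11 MEM@12 WB@13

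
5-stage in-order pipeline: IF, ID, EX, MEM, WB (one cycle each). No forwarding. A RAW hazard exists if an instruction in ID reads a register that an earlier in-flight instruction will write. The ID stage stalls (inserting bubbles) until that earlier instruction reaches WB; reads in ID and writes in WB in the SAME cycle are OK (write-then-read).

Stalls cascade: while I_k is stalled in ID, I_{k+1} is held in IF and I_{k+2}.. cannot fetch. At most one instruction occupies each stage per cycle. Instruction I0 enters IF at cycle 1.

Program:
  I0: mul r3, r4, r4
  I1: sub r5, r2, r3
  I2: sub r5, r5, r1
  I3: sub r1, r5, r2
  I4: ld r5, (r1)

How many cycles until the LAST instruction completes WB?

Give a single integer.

Answer: 17

Derivation:
I0 mul r3 <- r4,r4: IF@1 ID@2 stall=0 (-) EX@3 MEM@4 WB@5
I1 sub r5 <- r2,r3: IF@2 ID@3 stall=2 (RAW on I0.r3 (WB@5)) EX@6 MEM@7 WB@8
I2 sub r5 <- r5,r1: IF@3 ID@6 stall=2 (RAW on I1.r5 (WB@8)) EX@9 MEM@10 WB@11
I3 sub r1 <- r5,r2: IF@6 ID@9 stall=2 (RAW on I2.r5 (WB@11)) EX@12 MEM@13 WB@14
I4 ld r5 <- r1: IF@9 ID@12 stall=2 (RAW on I3.r1 (WB@14)) EX@15 MEM@16 WB@17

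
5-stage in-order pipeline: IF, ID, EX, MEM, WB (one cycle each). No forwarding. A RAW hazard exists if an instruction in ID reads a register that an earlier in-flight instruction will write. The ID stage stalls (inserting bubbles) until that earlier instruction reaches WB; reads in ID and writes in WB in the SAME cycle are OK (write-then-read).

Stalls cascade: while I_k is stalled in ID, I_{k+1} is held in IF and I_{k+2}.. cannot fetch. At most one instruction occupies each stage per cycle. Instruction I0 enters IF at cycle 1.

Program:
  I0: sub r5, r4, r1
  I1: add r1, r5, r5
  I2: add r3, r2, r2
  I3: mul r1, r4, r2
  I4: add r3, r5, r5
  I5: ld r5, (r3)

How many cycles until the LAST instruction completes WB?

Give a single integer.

Answer: 14

Derivation:
I0 sub r5 <- r4,r1: IF@1 ID@2 stall=0 (-) EX@3 MEM@4 WB@5
I1 add r1 <- r5,r5: IF@2 ID@3 stall=2 (RAW on I0.r5 (WB@5)) EX@6 MEM@7 WB@8
I2 add r3 <- r2,r2: IF@3 ID@6 stall=0 (-) EX@7 MEM@8 WB@9
I3 mul r1 <- r4,r2: IF@6 ID@7 stall=0 (-) EX@8 MEM@9 WB@10
I4 add r3 <- r5,r5: IF@7 ID@8 stall=0 (-) EX@9 MEM@10 WB@11
I5 ld r5 <- r3: IF@8 ID@9 stall=2 (RAW on I4.r3 (WB@11)) EX@12 MEM@13 WB@14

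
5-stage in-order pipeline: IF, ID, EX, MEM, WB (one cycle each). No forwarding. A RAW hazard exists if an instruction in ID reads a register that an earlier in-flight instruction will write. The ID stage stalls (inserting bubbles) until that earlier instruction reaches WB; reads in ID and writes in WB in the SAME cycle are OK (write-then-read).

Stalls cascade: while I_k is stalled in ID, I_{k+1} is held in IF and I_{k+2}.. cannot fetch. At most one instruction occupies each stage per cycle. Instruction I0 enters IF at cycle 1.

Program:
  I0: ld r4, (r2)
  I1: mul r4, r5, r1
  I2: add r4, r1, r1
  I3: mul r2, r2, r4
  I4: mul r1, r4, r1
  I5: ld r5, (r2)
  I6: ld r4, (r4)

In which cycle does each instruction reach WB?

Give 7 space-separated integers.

Answer: 5 6 7 10 11 13 14

Derivation:
I0 ld r4 <- r2: IF@1 ID@2 stall=0 (-) EX@3 MEM@4 WB@5
I1 mul r4 <- r5,r1: IF@2 ID@3 stall=0 (-) EX@4 MEM@5 WB@6
I2 add r4 <- r1,r1: IF@3 ID@4 stall=0 (-) EX@5 MEM@6 WB@7
I3 mul r2 <- r2,r4: IF@4 ID@5 stall=2 (RAW on I2.r4 (WB@7)) EX@8 MEM@9 WB@10
I4 mul r1 <- r4,r1: IF@5 ID@8 stall=0 (-) EX@9 MEM@10 WB@11
I5 ld r5 <- r2: IF@8 ID@9 stall=1 (RAW on I3.r2 (WB@10)) EX@11 MEM@12 WB@13
I6 ld r4 <- r4: IF@9 ID@11 stall=0 (-) EX@12 MEM@13 WB@14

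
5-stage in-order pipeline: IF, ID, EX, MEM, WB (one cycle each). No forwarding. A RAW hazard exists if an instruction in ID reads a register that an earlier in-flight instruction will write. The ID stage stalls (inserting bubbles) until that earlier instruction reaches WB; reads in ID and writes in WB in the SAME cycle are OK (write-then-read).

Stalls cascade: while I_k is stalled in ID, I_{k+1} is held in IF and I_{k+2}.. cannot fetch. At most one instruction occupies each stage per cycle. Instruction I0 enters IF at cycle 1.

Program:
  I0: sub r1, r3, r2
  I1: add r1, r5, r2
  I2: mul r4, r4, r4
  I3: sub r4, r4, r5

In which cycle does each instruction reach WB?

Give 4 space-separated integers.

Answer: 5 6 7 10

Derivation:
I0 sub r1 <- r3,r2: IF@1 ID@2 stall=0 (-) EX@3 MEM@4 WB@5
I1 add r1 <- r5,r2: IF@2 ID@3 stall=0 (-) EX@4 MEM@5 WB@6
I2 mul r4 <- r4,r4: IF@3 ID@4 stall=0 (-) EX@5 MEM@6 WB@7
I3 sub r4 <- r4,r5: IF@4 ID@5 stall=2 (RAW on I2.r4 (WB@7)) EX@8 MEM@9 WB@10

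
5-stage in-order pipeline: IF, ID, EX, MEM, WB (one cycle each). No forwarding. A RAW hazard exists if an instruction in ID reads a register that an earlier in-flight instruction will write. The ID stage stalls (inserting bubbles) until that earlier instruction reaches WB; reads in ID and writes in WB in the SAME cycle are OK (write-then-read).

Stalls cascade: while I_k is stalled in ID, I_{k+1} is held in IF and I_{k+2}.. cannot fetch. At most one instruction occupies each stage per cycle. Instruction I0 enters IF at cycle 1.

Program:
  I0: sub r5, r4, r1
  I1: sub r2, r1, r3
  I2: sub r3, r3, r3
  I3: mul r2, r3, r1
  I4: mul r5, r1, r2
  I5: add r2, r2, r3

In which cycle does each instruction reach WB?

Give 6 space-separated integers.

Answer: 5 6 7 10 13 14

Derivation:
I0 sub r5 <- r4,r1: IF@1 ID@2 stall=0 (-) EX@3 MEM@4 WB@5
I1 sub r2 <- r1,r3: IF@2 ID@3 stall=0 (-) EX@4 MEM@5 WB@6
I2 sub r3 <- r3,r3: IF@3 ID@4 stall=0 (-) EX@5 MEM@6 WB@7
I3 mul r2 <- r3,r1: IF@4 ID@5 stall=2 (RAW on I2.r3 (WB@7)) EX@8 MEM@9 WB@10
I4 mul r5 <- r1,r2: IF@5 ID@8 stall=2 (RAW on I3.r2 (WB@10)) EX@11 MEM@12 WB@13
I5 add r2 <- r2,r3: IF@8 ID@11 stall=0 (-) EX@12 MEM@13 WB@14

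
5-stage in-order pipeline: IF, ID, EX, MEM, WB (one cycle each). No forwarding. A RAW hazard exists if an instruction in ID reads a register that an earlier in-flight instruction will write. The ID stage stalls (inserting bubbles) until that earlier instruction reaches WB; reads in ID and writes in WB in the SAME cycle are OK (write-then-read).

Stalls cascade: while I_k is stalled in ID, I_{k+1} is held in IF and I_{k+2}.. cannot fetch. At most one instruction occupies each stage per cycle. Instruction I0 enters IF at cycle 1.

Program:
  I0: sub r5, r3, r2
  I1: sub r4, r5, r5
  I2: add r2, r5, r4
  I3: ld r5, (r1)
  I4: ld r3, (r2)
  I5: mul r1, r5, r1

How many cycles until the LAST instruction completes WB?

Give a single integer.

I0 sub r5 <- r3,r2: IF@1 ID@2 stall=0 (-) EX@3 MEM@4 WB@5
I1 sub r4 <- r5,r5: IF@2 ID@3 stall=2 (RAW on I0.r5 (WB@5)) EX@6 MEM@7 WB@8
I2 add r2 <- r5,r4: IF@3 ID@6 stall=2 (RAW on I1.r4 (WB@8)) EX@9 MEM@10 WB@11
I3 ld r5 <- r1: IF@6 ID@9 stall=0 (-) EX@10 MEM@11 WB@12
I4 ld r3 <- r2: IF@9 ID@10 stall=1 (RAW on I2.r2 (WB@11)) EX@12 MEM@13 WB@14
I5 mul r1 <- r5,r1: IF@10 ID@12 stall=0 (-) EX@13 MEM@14 WB@15

Answer: 15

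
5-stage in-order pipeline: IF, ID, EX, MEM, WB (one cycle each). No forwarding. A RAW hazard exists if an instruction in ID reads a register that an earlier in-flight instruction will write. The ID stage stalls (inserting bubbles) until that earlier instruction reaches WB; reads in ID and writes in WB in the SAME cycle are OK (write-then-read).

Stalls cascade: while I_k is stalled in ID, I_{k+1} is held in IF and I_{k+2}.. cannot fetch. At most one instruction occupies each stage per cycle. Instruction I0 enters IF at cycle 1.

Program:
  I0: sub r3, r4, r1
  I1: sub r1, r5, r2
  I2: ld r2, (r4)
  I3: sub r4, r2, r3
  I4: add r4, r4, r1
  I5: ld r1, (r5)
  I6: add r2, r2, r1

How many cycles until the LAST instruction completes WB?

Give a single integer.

Answer: 17

Derivation:
I0 sub r3 <- r4,r1: IF@1 ID@2 stall=0 (-) EX@3 MEM@4 WB@5
I1 sub r1 <- r5,r2: IF@2 ID@3 stall=0 (-) EX@4 MEM@5 WB@6
I2 ld r2 <- r4: IF@3 ID@4 stall=0 (-) EX@5 MEM@6 WB@7
I3 sub r4 <- r2,r3: IF@4 ID@5 stall=2 (RAW on I2.r2 (WB@7)) EX@8 MEM@9 WB@10
I4 add r4 <- r4,r1: IF@5 ID@8 stall=2 (RAW on I3.r4 (WB@10)) EX@11 MEM@12 WB@13
I5 ld r1 <- r5: IF@8 ID@11 stall=0 (-) EX@12 MEM@13 WB@14
I6 add r2 <- r2,r1: IF@11 ID@12 stall=2 (RAW on I5.r1 (WB@14)) EX@15 MEM@16 WB@17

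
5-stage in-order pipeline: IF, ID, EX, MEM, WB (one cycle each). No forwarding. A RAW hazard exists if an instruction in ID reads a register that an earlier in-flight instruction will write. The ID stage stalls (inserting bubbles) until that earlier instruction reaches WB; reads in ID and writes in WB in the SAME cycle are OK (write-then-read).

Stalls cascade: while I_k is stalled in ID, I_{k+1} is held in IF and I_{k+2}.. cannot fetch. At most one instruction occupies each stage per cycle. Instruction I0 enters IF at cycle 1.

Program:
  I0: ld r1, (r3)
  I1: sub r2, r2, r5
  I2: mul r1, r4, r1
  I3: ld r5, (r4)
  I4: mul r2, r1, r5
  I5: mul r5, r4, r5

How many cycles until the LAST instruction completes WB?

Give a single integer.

I0 ld r1 <- r3: IF@1 ID@2 stall=0 (-) EX@3 MEM@4 WB@5
I1 sub r2 <- r2,r5: IF@2 ID@3 stall=0 (-) EX@4 MEM@5 WB@6
I2 mul r1 <- r4,r1: IF@3 ID@4 stall=1 (RAW on I0.r1 (WB@5)) EX@6 MEM@7 WB@8
I3 ld r5 <- r4: IF@4 ID@6 stall=0 (-) EX@7 MEM@8 WB@9
I4 mul r2 <- r1,r5: IF@6 ID@7 stall=2 (RAW on I3.r5 (WB@9)) EX@10 MEM@11 WB@12
I5 mul r5 <- r4,r5: IF@7 ID@10 stall=0 (-) EX@11 MEM@12 WB@13

Answer: 13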